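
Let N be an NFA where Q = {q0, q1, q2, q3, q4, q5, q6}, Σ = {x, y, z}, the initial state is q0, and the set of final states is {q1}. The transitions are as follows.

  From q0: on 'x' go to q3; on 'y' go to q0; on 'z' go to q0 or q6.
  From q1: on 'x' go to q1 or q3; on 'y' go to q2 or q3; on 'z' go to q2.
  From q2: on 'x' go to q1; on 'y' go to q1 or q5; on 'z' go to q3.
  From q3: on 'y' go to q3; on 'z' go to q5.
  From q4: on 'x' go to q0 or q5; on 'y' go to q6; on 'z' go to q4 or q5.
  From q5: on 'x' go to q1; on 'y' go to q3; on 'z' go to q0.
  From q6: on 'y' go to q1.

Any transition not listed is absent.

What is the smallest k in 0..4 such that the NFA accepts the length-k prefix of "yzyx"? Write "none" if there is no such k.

3

Start in {q0}.
Read 'y': q0→{q0}; now {q0}.
Read 'z': q0→{q0, q6}; now {q0, q6}.
Read 'y': q0→{q0}, q6→{q1}; now {q0, q1}.
None of the earlier sets intersect F, but {q0, q1} does.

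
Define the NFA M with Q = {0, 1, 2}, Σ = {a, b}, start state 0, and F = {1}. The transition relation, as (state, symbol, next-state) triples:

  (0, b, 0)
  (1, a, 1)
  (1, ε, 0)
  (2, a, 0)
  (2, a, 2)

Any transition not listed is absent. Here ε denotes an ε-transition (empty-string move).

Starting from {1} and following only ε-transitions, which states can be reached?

{0, 1}

Begin with {1}.
ε-move 1 → 0; add 0.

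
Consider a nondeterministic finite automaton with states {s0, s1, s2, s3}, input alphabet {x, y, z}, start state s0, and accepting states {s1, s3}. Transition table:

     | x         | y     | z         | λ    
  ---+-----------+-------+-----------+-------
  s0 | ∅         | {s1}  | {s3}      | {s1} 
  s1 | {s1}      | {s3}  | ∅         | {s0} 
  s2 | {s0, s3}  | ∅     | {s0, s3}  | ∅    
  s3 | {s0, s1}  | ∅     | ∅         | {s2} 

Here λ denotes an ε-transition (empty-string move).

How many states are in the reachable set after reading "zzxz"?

Start: ε-closure({s0}) = {s0, s1}.
Read 'z': {s0, s1} → {s2, s3}.
Read 'z': {s2, s3} → {s0, s1, s2, s3}.
Read 'x': {s0, s1, s2, s3} → {s0, s1, s2, s3}.
Read 'z': {s0, s1, s2, s3} → {s0, s1, s2, s3}.
That set has 4 states.

4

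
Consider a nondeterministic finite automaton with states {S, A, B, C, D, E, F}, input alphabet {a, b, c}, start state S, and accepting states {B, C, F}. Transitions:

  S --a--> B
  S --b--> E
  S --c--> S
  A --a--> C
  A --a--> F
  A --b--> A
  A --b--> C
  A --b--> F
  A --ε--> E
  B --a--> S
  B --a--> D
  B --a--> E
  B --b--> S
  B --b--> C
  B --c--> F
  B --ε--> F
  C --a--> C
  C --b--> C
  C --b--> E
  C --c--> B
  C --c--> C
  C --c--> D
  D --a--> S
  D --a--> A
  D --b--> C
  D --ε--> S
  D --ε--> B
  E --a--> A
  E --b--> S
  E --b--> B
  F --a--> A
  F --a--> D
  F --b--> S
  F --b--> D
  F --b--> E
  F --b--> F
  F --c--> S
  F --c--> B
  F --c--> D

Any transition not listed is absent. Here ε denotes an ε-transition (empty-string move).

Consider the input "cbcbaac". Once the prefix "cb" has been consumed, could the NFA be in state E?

Yes

Start in {S}.
Read 'c': {S} → {S}.
Read 'b': {S} → {E}.
State E is in {E}.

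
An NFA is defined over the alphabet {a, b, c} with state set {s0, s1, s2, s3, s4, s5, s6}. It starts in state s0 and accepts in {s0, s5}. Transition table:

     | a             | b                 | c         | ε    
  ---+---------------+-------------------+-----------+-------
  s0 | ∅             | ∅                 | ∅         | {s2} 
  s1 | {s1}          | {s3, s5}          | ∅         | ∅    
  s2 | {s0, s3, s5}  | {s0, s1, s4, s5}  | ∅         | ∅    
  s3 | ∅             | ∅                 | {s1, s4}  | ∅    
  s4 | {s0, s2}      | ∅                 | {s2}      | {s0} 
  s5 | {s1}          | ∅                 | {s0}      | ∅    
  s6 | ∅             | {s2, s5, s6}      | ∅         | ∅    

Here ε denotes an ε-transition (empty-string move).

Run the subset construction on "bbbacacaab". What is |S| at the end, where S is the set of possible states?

6

Start: ε-closure({s0}) = {s0, s2}.
Read 'b': {s0, s2} → {s0, s1, s2, s4, s5}.
Read 'b': {s0, s1, s2, s4, s5} → {s0, s1, s2, s3, s4, s5}.
Read 'b': {s0, s1, s2, s3, s4, s5} → {s0, s1, s2, s3, s4, s5}.
Read 'a': {s0, s1, s2, s3, s4, s5} → {s0, s1, s2, s3, s5}.
Read 'c': {s0, s1, s2, s3, s5} → {s0, s1, s2, s4}.
Read 'a': {s0, s1, s2, s4} → {s0, s1, s2, s3, s5}.
Read 'c': {s0, s1, s2, s3, s5} → {s0, s1, s2, s4}.
Read 'a': {s0, s1, s2, s4} → {s0, s1, s2, s3, s5}.
Read 'a': {s0, s1, s2, s3, s5} → {s0, s1, s2, s3, s5}.
Read 'b': {s0, s1, s2, s3, s5} → {s0, s1, s2, s3, s4, s5}.
That set has 6 states.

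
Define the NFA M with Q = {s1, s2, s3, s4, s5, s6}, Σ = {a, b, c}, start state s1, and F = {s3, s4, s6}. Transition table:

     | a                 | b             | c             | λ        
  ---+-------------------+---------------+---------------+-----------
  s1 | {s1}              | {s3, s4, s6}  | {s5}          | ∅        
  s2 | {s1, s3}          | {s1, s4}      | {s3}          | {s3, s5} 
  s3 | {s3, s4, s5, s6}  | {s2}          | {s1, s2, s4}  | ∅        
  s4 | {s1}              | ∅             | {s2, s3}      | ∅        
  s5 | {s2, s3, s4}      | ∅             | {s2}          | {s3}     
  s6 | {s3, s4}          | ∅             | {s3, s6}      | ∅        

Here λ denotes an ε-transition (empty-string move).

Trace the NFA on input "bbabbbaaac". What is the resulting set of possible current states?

Start in {s1}.
Read 'b': s1→{s3, s4, s6}; now {s3, s4, s6}.
Read 'b': s3→{s2}, s4→∅, s6→∅; union {s2}; ε-closure = {s2, s3, s5}.
Read 'a': s2→{s1, s3}, s3→{s3, s4, s5, s6}, s5→{s2, s3, s4}; now {s1, s2, s3, s4, s5, s6}.
Read 'b': s1→{s3, s4, s6}, s2→{s1, s4}, s3→{s2}, s4→∅, s5→∅, s6→∅; union {s1, s2, s3, s4, s6}; ε-closure = {s1, s2, s3, s4, s5, s6}.
Read 'b': s1→{s3, s4, s6}, s2→{s1, s4}, s3→{s2}, s4→∅, s5→∅, s6→∅; union {s1, s2, s3, s4, s6}; ε-closure = {s1, s2, s3, s4, s5, s6}.
Read 'b': s1→{s3, s4, s6}, s2→{s1, s4}, s3→{s2}, s4→∅, s5→∅, s6→∅; union {s1, s2, s3, s4, s6}; ε-closure = {s1, s2, s3, s4, s5, s6}.
Read 'a': s1→{s1}, s2→{s1, s3}, s3→{s3, s4, s5, s6}, s4→{s1}, s5→{s2, s3, s4}, s6→{s3, s4}; now {s1, s2, s3, s4, s5, s6}.
Read 'a': s1→{s1}, s2→{s1, s3}, s3→{s3, s4, s5, s6}, s4→{s1}, s5→{s2, s3, s4}, s6→{s3, s4}; now {s1, s2, s3, s4, s5, s6}.
Read 'a': s1→{s1}, s2→{s1, s3}, s3→{s3, s4, s5, s6}, s4→{s1}, s5→{s2, s3, s4}, s6→{s3, s4}; now {s1, s2, s3, s4, s5, s6}.
Read 'c': s1→{s5}, s2→{s3}, s3→{s1, s2, s4}, s4→{s2, s3}, s5→{s2}, s6→{s3, s6}; now {s1, s2, s3, s4, s5, s6}.

{s1, s2, s3, s4, s5, s6}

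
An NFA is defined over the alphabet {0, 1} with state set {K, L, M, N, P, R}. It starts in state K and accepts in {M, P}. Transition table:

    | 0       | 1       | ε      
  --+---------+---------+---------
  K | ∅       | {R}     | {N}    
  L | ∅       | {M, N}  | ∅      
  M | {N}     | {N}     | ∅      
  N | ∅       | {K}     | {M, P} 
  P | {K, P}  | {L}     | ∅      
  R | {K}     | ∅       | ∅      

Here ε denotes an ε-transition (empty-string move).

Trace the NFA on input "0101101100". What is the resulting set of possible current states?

Start: ε-closure({K}) = {K, M, N, P}.
Read '0': {K, M, N, P} → {K, M, N, P}.
Read '1': {K, M, N, P} → {K, L, M, N, P, R}.
Read '0': {K, L, M, N, P, R} → {K, M, N, P}.
Read '1': {K, M, N, P} → {K, L, M, N, P, R}.
Read '1': {K, L, M, N, P, R} → {K, L, M, N, P, R}.
Read '0': {K, L, M, N, P, R} → {K, M, N, P}.
Read '1': {K, M, N, P} → {K, L, M, N, P, R}.
Read '1': {K, L, M, N, P, R} → {K, L, M, N, P, R}.
Read '0': {K, L, M, N, P, R} → {K, M, N, P}.
Read '0': {K, M, N, P} → {K, M, N, P}.

{K, M, N, P}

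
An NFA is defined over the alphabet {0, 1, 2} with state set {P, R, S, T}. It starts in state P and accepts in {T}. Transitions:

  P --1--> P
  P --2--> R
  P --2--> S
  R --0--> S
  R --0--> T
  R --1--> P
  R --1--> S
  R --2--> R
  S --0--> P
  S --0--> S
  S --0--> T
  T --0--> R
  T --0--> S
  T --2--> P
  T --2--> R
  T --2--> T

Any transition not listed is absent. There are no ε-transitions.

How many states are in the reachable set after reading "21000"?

4

Start in {P}.
Read '2': {P} → {R, S}.
Read '1': {R, S} → {P, S}.
Read '0': {P, S} → {P, S, T}.
Read '0': {P, S, T} → {P, R, S, T}.
Read '0': {P, R, S, T} → {P, R, S, T}.
That set has 4 states.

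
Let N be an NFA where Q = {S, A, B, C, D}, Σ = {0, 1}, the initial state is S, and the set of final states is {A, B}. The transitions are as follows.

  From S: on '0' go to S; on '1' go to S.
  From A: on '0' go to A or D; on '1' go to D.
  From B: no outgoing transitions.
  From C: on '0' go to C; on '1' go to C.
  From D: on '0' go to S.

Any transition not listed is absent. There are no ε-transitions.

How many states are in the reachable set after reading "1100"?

1

Start in {S}.
Read '1': S→{S}; now {S}.
Read '1': S→{S}; now {S}.
Read '0': S→{S}; now {S}.
Read '0': S→{S}; now {S}.
That set has 1 state.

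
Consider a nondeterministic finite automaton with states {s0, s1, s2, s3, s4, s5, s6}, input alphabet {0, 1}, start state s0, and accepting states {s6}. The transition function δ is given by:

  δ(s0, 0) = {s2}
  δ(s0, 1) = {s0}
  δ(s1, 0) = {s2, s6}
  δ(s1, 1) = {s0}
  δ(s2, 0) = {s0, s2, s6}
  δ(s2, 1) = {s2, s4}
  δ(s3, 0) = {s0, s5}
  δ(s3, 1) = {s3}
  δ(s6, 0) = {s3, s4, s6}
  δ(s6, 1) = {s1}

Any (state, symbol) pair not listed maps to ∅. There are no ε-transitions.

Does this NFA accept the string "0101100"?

Start in {s0}.
Read '0': s0→{s2}; now {s2}.
Read '1': s2→{s2, s4}; now {s2, s4}.
Read '0': s2→{s0, s2, s6}, s4→∅; now {s0, s2, s6}.
Read '1': s0→{s0}, s2→{s2, s4}, s6→{s1}; now {s0, s1, s2, s4}.
Read '1': s0→{s0}, s1→{s0}, s2→{s2, s4}, s4→∅; now {s0, s2, s4}.
Read '0': s0→{s2}, s2→{s0, s2, s6}, s4→∅; now {s0, s2, s6}.
Read '0': s0→{s2}, s2→{s0, s2, s6}, s6→{s3, s4, s6}; now {s0, s2, s3, s4, s6}.
The final set {s0, s2, s3, s4, s6} contains the accepting state s6.

Yes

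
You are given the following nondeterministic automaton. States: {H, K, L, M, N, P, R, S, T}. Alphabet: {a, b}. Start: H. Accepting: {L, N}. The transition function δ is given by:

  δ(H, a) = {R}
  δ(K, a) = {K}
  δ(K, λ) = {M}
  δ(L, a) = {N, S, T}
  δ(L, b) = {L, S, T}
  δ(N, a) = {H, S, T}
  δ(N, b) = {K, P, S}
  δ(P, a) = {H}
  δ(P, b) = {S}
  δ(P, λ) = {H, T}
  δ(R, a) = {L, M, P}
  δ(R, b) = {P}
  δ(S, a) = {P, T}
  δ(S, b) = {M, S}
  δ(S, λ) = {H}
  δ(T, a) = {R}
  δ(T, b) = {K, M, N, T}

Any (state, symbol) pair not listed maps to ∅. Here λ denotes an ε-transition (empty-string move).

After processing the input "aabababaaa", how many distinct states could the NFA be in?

Start in {H}.
Read 'a': H→{R}; now {R}.
Read 'a': R→{L, M, P}; union {L, M, P}; ε-closure = {H, L, M, P, T}.
Read 'b': H→∅, L→{L, S, T}, M→∅, P→{S}, T→{K, M, N, T}; union {K, L, M, N, S, T}; ε-closure = {H, K, L, M, N, S, T}.
Read 'a': H→{R}, K→{K}, L→{N, S, T}, M→∅, N→{H, S, T}, S→{P, T}, T→{R}; union {H, K, N, P, R, S, T}; ε-closure = {H, K, M, N, P, R, S, T}.
Read 'b': H→∅, K→∅, M→∅, N→{K, P, S}, P→{S}, R→{P}, S→{M, S}, T→{K, M, N, T}; union {K, M, N, P, S, T}; ε-closure = {H, K, M, N, P, S, T}.
Read 'a': H→{R}, K→{K}, M→∅, N→{H, S, T}, P→{H}, S→{P, T}, T→{R}; union {H, K, P, R, S, T}; ε-closure = {H, K, M, P, R, S, T}.
Read 'b': H→∅, K→∅, M→∅, P→{S}, R→{P}, S→{M, S}, T→{K, M, N, T}; union {K, M, N, P, S, T}; ε-closure = {H, K, M, N, P, S, T}.
Read 'a': H→{R}, K→{K}, M→∅, N→{H, S, T}, P→{H}, S→{P, T}, T→{R}; union {H, K, P, R, S, T}; ε-closure = {H, K, M, P, R, S, T}.
Read 'a': H→{R}, K→{K}, M→∅, P→{H}, R→{L, M, P}, S→{P, T}, T→{R}; now {H, K, L, M, P, R, T}.
Read 'a': H→{R}, K→{K}, L→{N, S, T}, M→∅, P→{H}, R→{L, M, P}, T→{R}; now {H, K, L, M, N, P, R, S, T}.
That set has 9 states.

9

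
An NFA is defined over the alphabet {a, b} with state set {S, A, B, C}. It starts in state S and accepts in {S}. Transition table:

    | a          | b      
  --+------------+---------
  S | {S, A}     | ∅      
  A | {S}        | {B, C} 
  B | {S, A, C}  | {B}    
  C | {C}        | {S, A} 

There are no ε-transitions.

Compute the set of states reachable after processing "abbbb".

{S, A, B}

Start in {S}.
Read 'a': S→{S, A}; now {S, A}.
Read 'b': S→∅, A→{B, C}; now {B, C}.
Read 'b': B→{B}, C→{S, A}; now {S, A, B}.
Read 'b': S→∅, A→{B, C}, B→{B}; now {B, C}.
Read 'b': B→{B}, C→{S, A}; now {S, A, B}.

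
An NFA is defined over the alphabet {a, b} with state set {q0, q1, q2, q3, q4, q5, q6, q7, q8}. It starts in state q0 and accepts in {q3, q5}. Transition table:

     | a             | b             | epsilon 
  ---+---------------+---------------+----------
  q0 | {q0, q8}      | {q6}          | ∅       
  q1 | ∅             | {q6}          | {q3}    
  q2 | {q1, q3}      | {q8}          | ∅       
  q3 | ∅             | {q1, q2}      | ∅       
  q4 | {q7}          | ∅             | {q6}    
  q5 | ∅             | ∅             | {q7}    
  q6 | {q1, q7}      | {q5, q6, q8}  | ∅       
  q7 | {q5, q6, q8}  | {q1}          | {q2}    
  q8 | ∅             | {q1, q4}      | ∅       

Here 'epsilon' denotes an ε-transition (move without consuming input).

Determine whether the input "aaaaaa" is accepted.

Start in {q0}.
Read 'a': {q0} → {q0, q8}.
Read 'a': {q0, q8} → {q0, q8}.
Read 'a': {q0, q8} → {q0, q8}.
Read 'a': {q0, q8} → {q0, q8}.
Read 'a': {q0, q8} → {q0, q8}.
Read 'a': {q0, q8} → {q0, q8}.
The final set {q0, q8} contains no accepting state.

No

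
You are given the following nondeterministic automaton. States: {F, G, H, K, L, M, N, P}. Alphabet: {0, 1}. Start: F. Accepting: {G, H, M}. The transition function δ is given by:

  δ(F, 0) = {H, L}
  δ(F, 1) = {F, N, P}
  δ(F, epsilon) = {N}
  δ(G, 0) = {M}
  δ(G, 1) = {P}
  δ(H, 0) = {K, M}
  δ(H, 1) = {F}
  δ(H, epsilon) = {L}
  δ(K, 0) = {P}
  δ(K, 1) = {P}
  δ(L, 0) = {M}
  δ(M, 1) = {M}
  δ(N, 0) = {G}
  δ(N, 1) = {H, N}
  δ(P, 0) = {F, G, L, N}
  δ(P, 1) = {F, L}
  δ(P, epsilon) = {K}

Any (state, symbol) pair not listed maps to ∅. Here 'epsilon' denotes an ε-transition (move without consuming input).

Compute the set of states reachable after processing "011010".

Start: ε-closure({F}) = {F, N}.
Read '0': {F, N} → {G, H, L}.
Read '1': {G, H, L} → {F, K, N, P}.
Read '1': {F, K, N, P} → {F, H, K, L, N, P}.
Read '0': {F, H, K, L, N, P} → {F, G, H, K, L, M, N, P}.
Read '1': {F, G, H, K, L, M, N, P} → {F, H, K, L, M, N, P}.
Read '0': {F, H, K, L, M, N, P} → {F, G, H, K, L, M, N, P}.

{F, G, H, K, L, M, N, P}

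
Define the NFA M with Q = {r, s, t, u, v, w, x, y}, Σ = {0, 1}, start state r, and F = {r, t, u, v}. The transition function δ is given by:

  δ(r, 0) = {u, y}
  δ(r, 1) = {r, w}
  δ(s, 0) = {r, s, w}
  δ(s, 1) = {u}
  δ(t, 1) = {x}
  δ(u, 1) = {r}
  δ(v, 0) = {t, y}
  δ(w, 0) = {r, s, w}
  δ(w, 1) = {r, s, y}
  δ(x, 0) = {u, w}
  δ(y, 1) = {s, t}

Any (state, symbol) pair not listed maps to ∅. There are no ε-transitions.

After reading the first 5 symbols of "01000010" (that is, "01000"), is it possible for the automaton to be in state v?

Start in {r}.
Read '0': r→{u, y}; now {u, y}.
Read '1': u→{r}, y→{s, t}; now {r, s, t}.
Read '0': r→{u, y}, s→{r, s, w}, t→∅; now {r, s, u, w, y}.
Read '0': r→{u, y}, s→{r, s, w}, u→∅, w→{r, s, w}, y→∅; now {r, s, u, w, y}.
Read '0': r→{u, y}, s→{r, s, w}, u→∅, w→{r, s, w}, y→∅; now {r, s, u, w, y}.
State v is not in {r, s, u, w, y}.

No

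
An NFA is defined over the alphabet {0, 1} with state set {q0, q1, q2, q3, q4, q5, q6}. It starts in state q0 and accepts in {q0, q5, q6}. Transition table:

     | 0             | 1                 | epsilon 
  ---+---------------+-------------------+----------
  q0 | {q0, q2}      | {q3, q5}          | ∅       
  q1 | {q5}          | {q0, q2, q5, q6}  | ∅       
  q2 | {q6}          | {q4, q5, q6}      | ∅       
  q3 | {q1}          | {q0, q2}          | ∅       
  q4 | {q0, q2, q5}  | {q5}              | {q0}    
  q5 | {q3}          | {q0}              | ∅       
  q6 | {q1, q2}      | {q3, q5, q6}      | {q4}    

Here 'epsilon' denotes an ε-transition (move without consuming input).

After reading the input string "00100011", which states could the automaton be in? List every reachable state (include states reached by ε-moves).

Start in {q0}.
Read '0': q0→{q0, q2}; now {q0, q2}.
Read '0': q0→{q0, q2}, q2→{q6}; union {q0, q2, q6}; ε-closure = {q0, q2, q4, q6}.
Read '1': q0→{q3, q5}, q2→{q4, q5, q6}, q4→{q5}, q6→{q3, q5, q6}; union {q3, q4, q5, q6}; ε-closure = {q0, q3, q4, q5, q6}.
Read '0': q0→{q0, q2}, q3→{q1}, q4→{q0, q2, q5}, q5→{q3}, q6→{q1, q2}; now {q0, q1, q2, q3, q5}.
Read '0': q0→{q0, q2}, q1→{q5}, q2→{q6}, q3→{q1}, q5→{q3}; union {q0, q1, q2, q3, q5, q6}; ε-closure = {q0, q1, q2, q3, q4, q5, q6}.
Read '0': q0→{q0, q2}, q1→{q5}, q2→{q6}, q3→{q1}, q4→{q0, q2, q5}, q5→{q3}, q6→{q1, q2}; union {q0, q1, q2, q3, q5, q6}; ε-closure = {q0, q1, q2, q3, q4, q5, q6}.
Read '1': q0→{q3, q5}, q1→{q0, q2, q5, q6}, q2→{q4, q5, q6}, q3→{q0, q2}, q4→{q5}, q5→{q0}, q6→{q3, q5, q6}; now {q0, q2, q3, q4, q5, q6}.
Read '1': q0→{q3, q5}, q2→{q4, q5, q6}, q3→{q0, q2}, q4→{q5}, q5→{q0}, q6→{q3, q5, q6}; now {q0, q2, q3, q4, q5, q6}.

{q0, q2, q3, q4, q5, q6}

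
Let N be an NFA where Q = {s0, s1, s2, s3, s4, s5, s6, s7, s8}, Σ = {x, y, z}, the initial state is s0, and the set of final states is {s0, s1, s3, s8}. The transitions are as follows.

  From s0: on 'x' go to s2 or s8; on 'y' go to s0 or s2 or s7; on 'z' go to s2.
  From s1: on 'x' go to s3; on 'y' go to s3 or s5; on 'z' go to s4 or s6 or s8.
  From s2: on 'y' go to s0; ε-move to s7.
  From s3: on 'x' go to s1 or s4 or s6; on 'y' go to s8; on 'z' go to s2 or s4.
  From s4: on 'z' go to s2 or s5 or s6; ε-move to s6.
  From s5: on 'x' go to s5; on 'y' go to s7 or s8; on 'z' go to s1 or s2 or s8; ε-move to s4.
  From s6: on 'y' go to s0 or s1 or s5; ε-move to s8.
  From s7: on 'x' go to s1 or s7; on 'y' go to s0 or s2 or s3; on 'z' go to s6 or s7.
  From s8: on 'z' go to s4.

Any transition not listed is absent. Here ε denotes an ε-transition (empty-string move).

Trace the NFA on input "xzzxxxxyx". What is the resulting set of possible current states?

Start in {s0}.
Read 'x': {s0} → {s2, s7, s8}.
Read 'z': {s2, s7, s8} → {s4, s6, s7, s8}.
Read 'z': {s4, s6, s7, s8} → {s2, s4, s5, s6, s7, s8}.
Read 'x': {s2, s4, s5, s6, s7, s8} → {s1, s4, s5, s6, s7, s8}.
Read 'x': {s1, s4, s5, s6, s7, s8} → {s1, s3, s4, s5, s6, s7, s8}.
Read 'x': {s1, s3, s4, s5, s6, s7, s8} → {s1, s3, s4, s5, s6, s7, s8}.
Read 'x': {s1, s3, s4, s5, s6, s7, s8} → {s1, s3, s4, s5, s6, s7, s8}.
Read 'y': {s1, s3, s4, s5, s6, s7, s8} → {s0, s1, s2, s3, s4, s5, s6, s7, s8}.
Read 'x': {s0, s1, s2, s3, s4, s5, s6, s7, s8} → {s1, s2, s3, s4, s5, s6, s7, s8}.

{s1, s2, s3, s4, s5, s6, s7, s8}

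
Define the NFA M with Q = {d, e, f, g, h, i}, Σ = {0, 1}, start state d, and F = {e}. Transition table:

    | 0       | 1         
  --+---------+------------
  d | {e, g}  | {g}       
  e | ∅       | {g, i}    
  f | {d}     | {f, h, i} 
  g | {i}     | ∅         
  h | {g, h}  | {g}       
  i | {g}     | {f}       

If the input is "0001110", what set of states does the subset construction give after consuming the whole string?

Start in {d}.
Read '0': d→{e, g}; now {e, g}.
Read '0': e→∅, g→{i}; now {i}.
Read '0': i→{g}; now {g}.
Read '1': g→∅; now ∅.
The set is empty and remains empty for the remaining 3 symbols.

∅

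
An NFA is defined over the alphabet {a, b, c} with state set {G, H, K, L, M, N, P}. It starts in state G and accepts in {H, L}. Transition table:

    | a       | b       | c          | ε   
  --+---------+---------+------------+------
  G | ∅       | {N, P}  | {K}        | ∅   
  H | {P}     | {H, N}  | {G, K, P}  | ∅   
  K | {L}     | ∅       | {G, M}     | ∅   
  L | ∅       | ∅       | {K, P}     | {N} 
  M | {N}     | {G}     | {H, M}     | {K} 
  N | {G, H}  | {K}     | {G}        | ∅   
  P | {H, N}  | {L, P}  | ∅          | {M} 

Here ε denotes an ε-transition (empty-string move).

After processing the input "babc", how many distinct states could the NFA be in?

5

Start in {G}.
Read 'b': G→{N, P}; union {N, P}; ε-closure = {K, M, N, P}.
Read 'a': K→{L}, M→{N}, N→{G, H}, P→{H, N}; now {G, H, L, N}.
Read 'b': G→{N, P}, H→{H, N}, L→∅, N→{K}; union {H, K, N, P}; ε-closure = {H, K, M, N, P}.
Read 'c': H→{G, K, P}, K→{G, M}, M→{H, M}, N→{G}, P→∅; now {G, H, K, M, P}.
That set has 5 states.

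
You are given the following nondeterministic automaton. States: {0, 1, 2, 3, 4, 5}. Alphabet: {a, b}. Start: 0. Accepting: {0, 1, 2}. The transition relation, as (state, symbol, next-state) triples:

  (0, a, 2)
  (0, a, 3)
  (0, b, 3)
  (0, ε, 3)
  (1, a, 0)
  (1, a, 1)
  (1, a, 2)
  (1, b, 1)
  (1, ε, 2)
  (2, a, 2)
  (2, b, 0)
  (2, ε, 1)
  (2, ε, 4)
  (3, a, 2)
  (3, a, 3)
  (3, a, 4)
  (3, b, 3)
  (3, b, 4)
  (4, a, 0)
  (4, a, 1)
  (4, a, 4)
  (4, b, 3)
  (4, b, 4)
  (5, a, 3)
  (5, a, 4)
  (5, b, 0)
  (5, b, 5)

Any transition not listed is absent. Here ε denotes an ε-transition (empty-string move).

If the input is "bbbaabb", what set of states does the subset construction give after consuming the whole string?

{0, 1, 2, 3, 4}

Start: ε-closure({0}) = {0, 3}.
Read 'b': 0→{3}, 3→{3, 4}; now {3, 4}.
Read 'b': 3→{3, 4}, 4→{3, 4}; now {3, 4}.
Read 'b': 3→{3, 4}, 4→{3, 4}; now {3, 4}.
Read 'a': 3→{2, 3, 4}, 4→{0, 1, 4}; now {0, 1, 2, 3, 4}.
Read 'a': 0→{2, 3}, 1→{0, 1, 2}, 2→{2}, 3→{2, 3, 4}, 4→{0, 1, 4}; now {0, 1, 2, 3, 4}.
Read 'b': 0→{3}, 1→{1}, 2→{0}, 3→{3, 4}, 4→{3, 4}; union {0, 1, 3, 4}; ε-closure = {0, 1, 2, 3, 4}.
Read 'b': 0→{3}, 1→{1}, 2→{0}, 3→{3, 4}, 4→{3, 4}; union {0, 1, 3, 4}; ε-closure = {0, 1, 2, 3, 4}.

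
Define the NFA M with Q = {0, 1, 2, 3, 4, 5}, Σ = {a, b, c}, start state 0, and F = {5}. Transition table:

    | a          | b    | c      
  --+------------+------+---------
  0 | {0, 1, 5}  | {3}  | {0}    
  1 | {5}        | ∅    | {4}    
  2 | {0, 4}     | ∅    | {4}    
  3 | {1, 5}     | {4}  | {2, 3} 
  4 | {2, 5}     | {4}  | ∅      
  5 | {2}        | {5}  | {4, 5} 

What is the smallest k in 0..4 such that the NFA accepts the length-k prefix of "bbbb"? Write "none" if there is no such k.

Start in {0}.
Read 'b': {0} → {3}.
Read 'b': {3} → {4}.
Read 'b': {4} → {4}.
Read 'b': {4} → {4}.
No reachable set along the way intersects F.

none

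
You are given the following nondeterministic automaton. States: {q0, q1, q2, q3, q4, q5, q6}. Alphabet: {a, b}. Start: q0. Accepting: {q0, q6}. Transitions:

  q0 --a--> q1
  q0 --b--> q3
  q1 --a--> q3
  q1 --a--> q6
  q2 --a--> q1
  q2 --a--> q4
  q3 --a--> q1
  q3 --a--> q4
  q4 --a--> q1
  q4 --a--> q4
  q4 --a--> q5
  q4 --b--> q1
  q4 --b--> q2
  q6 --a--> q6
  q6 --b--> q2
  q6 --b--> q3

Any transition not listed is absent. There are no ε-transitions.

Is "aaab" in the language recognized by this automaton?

No

Start in {q0}.
Read 'a': q0→{q1}; now {q1}.
Read 'a': q1→{q3, q6}; now {q3, q6}.
Read 'a': q3→{q1, q4}, q6→{q6}; now {q1, q4, q6}.
Read 'b': q1→∅, q4→{q1, q2}, q6→{q2, q3}; now {q1, q2, q3}.
The final set {q1, q2, q3} contains no accepting state.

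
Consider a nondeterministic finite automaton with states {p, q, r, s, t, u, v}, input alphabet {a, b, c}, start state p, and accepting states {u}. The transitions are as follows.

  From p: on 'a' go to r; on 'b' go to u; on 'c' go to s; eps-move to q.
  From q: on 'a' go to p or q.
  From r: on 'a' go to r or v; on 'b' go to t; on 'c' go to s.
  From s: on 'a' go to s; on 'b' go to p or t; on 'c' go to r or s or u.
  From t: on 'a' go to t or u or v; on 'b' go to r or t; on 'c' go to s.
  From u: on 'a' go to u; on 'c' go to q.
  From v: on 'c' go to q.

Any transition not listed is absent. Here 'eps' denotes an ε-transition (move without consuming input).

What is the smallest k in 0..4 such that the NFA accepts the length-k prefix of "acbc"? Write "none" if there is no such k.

none

Start: ε-closure({p}) = {p, q}.
Read 'a': {p, q} → {p, q, r}.
Read 'c': {p, q, r} → {s}.
Read 'b': {s} → {p, q, t}.
Read 'c': {p, q, t} → {s}.
No reachable set along the way intersects F.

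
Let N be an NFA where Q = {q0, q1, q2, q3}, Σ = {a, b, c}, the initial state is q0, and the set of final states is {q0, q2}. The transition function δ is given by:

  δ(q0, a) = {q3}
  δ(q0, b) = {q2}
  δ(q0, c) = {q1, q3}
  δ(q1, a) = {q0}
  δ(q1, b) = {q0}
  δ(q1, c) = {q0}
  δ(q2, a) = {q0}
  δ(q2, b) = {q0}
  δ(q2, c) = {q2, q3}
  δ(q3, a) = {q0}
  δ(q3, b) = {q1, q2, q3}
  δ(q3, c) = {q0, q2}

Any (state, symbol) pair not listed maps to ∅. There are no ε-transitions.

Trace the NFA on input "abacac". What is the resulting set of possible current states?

{q1, q3}

Start in {q0}.
Read 'a': q0→{q3}; now {q3}.
Read 'b': q3→{q1, q2, q3}; now {q1, q2, q3}.
Read 'a': q1→{q0}, q2→{q0}, q3→{q0}; now {q0}.
Read 'c': q0→{q1, q3}; now {q1, q3}.
Read 'a': q1→{q0}, q3→{q0}; now {q0}.
Read 'c': q0→{q1, q3}; now {q1, q3}.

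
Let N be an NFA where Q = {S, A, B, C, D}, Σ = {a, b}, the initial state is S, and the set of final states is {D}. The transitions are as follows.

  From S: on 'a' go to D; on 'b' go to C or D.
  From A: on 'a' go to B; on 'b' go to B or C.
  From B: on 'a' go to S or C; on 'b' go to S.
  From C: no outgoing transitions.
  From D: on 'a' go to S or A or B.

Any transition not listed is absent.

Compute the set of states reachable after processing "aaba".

Start in {S}.
Read 'a': S→{D}; now {D}.
Read 'a': D→{S, A, B}; now {S, A, B}.
Read 'b': S→{C, D}, A→{B, C}, B→{S}; now {S, B, C, D}.
Read 'a': S→{D}, B→{S, C}, C→∅, D→{S, A, B}; now {S, A, B, C, D}.

{S, A, B, C, D}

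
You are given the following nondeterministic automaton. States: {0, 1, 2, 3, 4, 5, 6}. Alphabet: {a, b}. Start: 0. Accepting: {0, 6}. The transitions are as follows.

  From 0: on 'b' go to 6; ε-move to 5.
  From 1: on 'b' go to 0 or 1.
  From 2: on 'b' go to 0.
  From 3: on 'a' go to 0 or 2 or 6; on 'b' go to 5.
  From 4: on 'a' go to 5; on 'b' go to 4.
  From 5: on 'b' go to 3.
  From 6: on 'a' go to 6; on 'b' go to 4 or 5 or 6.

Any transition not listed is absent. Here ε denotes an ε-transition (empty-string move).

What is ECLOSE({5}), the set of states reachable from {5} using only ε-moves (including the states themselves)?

Begin with {5}.
No ε-moves leave this set, so the closure equals the set itself.

{5}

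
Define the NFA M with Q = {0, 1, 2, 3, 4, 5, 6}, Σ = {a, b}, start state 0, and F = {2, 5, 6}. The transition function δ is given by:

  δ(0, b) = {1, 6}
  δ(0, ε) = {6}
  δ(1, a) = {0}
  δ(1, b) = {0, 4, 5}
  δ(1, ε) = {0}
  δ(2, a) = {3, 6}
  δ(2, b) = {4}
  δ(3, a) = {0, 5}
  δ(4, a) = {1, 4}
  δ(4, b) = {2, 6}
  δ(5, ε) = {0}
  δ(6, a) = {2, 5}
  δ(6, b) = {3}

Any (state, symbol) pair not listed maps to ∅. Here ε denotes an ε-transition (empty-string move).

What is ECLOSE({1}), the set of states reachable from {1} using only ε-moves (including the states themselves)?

{0, 1, 6}

Begin with {1}.
ε-move 1 → 0; add 0.
ε-move 0 → 6; add 6.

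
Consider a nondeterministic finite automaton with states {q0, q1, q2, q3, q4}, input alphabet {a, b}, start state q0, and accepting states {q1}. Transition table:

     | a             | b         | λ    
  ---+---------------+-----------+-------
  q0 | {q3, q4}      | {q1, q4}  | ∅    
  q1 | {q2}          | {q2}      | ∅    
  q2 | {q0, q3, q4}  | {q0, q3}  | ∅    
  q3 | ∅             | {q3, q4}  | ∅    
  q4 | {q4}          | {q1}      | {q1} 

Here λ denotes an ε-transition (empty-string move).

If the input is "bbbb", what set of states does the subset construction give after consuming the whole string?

{q0, q1, q3, q4}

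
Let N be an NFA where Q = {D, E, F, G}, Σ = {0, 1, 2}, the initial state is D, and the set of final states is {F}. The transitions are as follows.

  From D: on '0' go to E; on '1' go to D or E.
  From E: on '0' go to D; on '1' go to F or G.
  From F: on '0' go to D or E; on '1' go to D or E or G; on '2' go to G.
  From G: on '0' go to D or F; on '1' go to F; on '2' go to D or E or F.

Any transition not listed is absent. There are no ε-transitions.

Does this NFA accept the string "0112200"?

Start in {D}.
Read '0': D→{E}; now {E}.
Read '1': E→{F, G}; now {F, G}.
Read '1': F→{D, E, G}, G→{F}; now {D, E, F, G}.
Read '2': D→∅, E→∅, F→{G}, G→{D, E, F}; now {D, E, F, G}.
Read '2': D→∅, E→∅, F→{G}, G→{D, E, F}; now {D, E, F, G}.
Read '0': D→{E}, E→{D}, F→{D, E}, G→{D, F}; now {D, E, F}.
Read '0': D→{E}, E→{D}, F→{D, E}; now {D, E}.
The final set {D, E} contains no accepting state.

No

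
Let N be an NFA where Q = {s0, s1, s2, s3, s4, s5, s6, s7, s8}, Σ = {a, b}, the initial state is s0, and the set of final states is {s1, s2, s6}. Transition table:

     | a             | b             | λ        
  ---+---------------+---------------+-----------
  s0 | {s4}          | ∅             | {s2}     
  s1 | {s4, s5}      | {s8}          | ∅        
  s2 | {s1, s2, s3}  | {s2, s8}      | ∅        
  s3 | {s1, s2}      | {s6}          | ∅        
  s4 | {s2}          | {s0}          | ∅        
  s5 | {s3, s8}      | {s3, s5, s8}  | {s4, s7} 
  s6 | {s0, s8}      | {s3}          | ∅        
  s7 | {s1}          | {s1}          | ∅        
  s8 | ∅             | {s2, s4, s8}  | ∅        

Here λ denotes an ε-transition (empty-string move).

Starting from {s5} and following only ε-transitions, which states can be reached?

{s4, s5, s7}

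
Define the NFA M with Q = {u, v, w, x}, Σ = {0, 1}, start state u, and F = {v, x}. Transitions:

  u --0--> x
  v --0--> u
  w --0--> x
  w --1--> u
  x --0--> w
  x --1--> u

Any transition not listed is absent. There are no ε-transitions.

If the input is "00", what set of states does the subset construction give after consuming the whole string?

Start in {u}.
Read '0': u→{x}; now {x}.
Read '0': x→{w}; now {w}.

{w}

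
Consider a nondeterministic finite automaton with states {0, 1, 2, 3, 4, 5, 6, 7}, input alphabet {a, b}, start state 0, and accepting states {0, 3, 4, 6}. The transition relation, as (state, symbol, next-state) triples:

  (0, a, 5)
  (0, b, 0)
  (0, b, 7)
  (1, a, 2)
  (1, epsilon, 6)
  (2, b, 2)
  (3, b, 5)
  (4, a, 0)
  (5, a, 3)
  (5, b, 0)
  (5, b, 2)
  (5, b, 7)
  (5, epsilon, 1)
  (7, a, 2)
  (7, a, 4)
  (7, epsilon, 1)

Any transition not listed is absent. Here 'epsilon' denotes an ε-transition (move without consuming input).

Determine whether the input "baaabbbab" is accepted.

Yes

Start in {0}.
Read 'b': 0→{0, 7}; union {0, 7}; ε-closure = {0, 1, 6, 7}.
Read 'a': 0→{5}, 1→{2}, 6→∅, 7→{2, 4}; union {2, 4, 5}; ε-closure = {1, 2, 4, 5, 6}.
Read 'a': 1→{2}, 2→∅, 4→{0}, 5→{3}, 6→∅; now {0, 2, 3}.
Read 'a': 0→{5}, 2→∅, 3→∅; union {5}; ε-closure = {1, 5, 6}.
Read 'b': 1→∅, 5→{0, 2, 7}, 6→∅; union {0, 2, 7}; ε-closure = {0, 1, 2, 6, 7}.
Read 'b': 0→{0, 7}, 1→∅, 2→{2}, 6→∅, 7→∅; union {0, 2, 7}; ε-closure = {0, 1, 2, 6, 7}.
Read 'b': 0→{0, 7}, 1→∅, 2→{2}, 6→∅, 7→∅; union {0, 2, 7}; ε-closure = {0, 1, 2, 6, 7}.
Read 'a': 0→{5}, 1→{2}, 2→∅, 6→∅, 7→{2, 4}; union {2, 4, 5}; ε-closure = {1, 2, 4, 5, 6}.
Read 'b': 1→∅, 2→{2}, 4→∅, 5→{0, 2, 7}, 6→∅; union {0, 2, 7}; ε-closure = {0, 1, 2, 6, 7}.
The final set {0, 1, 2, 6, 7} contains the accepting states 0, 6.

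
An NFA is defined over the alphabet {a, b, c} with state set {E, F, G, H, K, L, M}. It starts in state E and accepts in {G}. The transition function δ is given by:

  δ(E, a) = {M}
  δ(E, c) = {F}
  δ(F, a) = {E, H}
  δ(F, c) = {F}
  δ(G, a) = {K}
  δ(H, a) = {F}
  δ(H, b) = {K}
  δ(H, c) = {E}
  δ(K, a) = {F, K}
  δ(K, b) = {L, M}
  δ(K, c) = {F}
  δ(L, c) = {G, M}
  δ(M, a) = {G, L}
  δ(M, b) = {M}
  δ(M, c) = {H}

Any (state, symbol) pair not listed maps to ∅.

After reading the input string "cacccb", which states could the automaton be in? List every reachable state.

∅

Start in {E}.
Read 'c': {E} → {F}.
Read 'a': {F} → {E, H}.
Read 'c': {E, H} → {E, F}.
Read 'c': {E, F} → {F}.
Read 'c': {F} → {F}.
Read 'b': {F} → ∅.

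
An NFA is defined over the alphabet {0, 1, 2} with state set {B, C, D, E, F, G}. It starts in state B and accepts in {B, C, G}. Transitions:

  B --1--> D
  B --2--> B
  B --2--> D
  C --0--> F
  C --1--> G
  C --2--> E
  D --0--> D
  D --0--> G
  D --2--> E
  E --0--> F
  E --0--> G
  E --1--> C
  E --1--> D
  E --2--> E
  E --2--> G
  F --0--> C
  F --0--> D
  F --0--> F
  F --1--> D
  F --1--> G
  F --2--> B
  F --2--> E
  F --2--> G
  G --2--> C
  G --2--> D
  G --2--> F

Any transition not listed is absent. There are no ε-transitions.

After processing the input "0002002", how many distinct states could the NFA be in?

Start in {B}.
Read '0': B→∅; now ∅.
The set is empty and remains empty for the remaining 6 symbols.
That set has 0 states.

0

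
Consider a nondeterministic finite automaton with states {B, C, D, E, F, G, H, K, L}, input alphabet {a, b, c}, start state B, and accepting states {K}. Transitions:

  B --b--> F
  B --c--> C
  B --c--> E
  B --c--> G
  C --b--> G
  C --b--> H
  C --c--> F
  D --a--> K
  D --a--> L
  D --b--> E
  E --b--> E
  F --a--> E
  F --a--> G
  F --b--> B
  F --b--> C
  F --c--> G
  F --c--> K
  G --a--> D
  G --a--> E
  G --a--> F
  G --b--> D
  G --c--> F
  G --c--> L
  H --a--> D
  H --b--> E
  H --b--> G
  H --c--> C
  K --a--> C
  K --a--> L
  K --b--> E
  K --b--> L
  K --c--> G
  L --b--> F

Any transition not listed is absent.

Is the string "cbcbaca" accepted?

No

Start in {B}.
Read 'c': {B} → {C, E, G}.
Read 'b': {C, E, G} → {D, E, G, H}.
Read 'c': {D, E, G, H} → {C, F, L}.
Read 'b': {C, F, L} → {B, C, F, G, H}.
Read 'a': {B, C, F, G, H} → {D, E, F, G}.
Read 'c': {D, E, F, G} → {F, G, K, L}.
Read 'a': {F, G, K, L} → {C, D, E, F, G, L}.
The final set {C, D, E, F, G, L} contains no accepting state.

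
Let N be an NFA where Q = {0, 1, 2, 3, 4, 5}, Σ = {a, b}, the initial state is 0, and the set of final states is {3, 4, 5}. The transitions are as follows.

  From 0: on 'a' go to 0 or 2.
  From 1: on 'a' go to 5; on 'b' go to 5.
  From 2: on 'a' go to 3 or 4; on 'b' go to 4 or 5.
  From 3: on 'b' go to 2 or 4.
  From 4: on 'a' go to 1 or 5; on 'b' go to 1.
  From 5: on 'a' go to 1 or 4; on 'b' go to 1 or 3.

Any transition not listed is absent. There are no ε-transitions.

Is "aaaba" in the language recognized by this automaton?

Yes

Start in {0}.
Read 'a': {0} → {0, 2}.
Read 'a': {0, 2} → {0, 2, 3, 4}.
Read 'a': {0, 2, 3, 4} → {0, 1, 2, 3, 4, 5}.
Read 'b': {0, 1, 2, 3, 4, 5} → {1, 2, 3, 4, 5}.
Read 'a': {1, 2, 3, 4, 5} → {1, 3, 4, 5}.
The final set {1, 3, 4, 5} contains the accepting states 3, 4, 5.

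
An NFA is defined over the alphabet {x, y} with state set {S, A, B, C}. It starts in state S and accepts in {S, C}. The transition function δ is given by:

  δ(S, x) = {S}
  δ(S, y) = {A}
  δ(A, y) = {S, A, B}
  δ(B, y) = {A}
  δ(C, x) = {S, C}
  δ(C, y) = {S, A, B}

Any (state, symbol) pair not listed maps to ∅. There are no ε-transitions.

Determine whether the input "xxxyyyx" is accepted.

Yes

Start in {S}.
Read 'x': {S} → {S}.
Read 'x': {S} → {S}.
Read 'x': {S} → {S}.
Read 'y': {S} → {A}.
Read 'y': {A} → {S, A, B}.
Read 'y': {S, A, B} → {S, A, B}.
Read 'x': {S, A, B} → {S}.
The final set {S} contains the accepting state S.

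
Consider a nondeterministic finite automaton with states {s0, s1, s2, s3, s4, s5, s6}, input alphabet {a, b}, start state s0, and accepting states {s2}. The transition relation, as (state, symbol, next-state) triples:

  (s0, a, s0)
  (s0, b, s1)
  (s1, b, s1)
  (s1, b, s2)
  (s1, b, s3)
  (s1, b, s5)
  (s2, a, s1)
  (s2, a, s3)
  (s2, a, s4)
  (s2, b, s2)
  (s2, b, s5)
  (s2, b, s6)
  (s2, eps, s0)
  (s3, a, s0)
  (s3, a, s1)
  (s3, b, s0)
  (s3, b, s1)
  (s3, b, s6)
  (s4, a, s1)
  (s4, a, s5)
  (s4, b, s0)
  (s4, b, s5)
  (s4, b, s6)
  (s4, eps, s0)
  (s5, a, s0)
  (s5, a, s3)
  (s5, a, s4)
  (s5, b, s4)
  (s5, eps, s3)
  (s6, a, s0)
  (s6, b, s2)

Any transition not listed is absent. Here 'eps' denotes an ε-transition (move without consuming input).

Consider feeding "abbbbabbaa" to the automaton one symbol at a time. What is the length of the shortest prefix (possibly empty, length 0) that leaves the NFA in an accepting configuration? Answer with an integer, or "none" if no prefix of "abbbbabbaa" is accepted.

Start in {s0}.
Read 'a': {s0} → {s0}.
Read 'b': {s0} → {s1}.
Read 'b': {s1} → {s0, s1, s2, s3, s5}.
None of the earlier sets intersect F, but {s0, s1, s2, s3, s5} does.

3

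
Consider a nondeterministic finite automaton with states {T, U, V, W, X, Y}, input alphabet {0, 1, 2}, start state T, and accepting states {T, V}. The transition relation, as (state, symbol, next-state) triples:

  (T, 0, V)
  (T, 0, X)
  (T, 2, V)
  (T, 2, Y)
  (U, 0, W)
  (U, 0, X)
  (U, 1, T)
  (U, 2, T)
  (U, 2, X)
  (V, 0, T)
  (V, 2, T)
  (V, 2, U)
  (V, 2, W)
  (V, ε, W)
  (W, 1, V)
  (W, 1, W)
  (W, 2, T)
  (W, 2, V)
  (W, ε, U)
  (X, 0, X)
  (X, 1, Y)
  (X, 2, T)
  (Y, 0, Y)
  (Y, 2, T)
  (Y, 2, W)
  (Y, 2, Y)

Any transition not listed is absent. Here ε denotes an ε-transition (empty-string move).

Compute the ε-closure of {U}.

{U}

Begin with {U}.
No ε-moves leave this set, so the closure equals the set itself.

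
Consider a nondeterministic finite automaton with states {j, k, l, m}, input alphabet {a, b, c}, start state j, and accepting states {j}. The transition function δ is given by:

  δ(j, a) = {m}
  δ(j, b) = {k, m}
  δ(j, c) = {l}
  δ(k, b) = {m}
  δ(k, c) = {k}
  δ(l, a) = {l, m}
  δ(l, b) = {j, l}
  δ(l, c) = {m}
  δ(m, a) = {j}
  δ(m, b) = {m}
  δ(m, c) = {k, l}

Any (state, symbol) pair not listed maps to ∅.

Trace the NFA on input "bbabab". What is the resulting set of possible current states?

{k, m}

Start in {j}.
Read 'b': j→{k, m}; now {k, m}.
Read 'b': k→{m}, m→{m}; now {m}.
Read 'a': m→{j}; now {j}.
Read 'b': j→{k, m}; now {k, m}.
Read 'a': k→∅, m→{j}; now {j}.
Read 'b': j→{k, m}; now {k, m}.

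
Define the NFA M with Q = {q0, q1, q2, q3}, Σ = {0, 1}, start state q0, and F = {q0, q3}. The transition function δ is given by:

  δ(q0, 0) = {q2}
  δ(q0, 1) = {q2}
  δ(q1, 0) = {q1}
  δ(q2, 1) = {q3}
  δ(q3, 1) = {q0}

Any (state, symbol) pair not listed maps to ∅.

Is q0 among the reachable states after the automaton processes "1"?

No

Start in {q0}.
Read '1': q0→{q2}; now {q2}.
State q0 is not in {q2}.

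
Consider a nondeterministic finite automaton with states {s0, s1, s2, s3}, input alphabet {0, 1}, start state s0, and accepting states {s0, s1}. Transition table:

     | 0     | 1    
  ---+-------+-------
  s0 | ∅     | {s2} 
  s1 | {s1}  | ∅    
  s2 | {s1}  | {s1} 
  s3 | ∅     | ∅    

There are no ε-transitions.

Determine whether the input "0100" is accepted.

Start in {s0}.
Read '0': s0→∅; now ∅.
The set is empty and remains empty for the remaining 3 symbols.
The final set ∅ contains no accepting state.

No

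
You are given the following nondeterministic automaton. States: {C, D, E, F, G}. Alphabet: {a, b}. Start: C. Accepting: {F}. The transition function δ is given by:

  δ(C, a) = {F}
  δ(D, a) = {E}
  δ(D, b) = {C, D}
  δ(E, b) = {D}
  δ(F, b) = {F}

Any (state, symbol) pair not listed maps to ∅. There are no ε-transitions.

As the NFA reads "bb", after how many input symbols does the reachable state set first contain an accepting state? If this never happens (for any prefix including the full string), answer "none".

none

Start in {C}.
Read 'b': C→∅; now ∅.
The set is empty and remains empty for the remaining 1 symbol.
No reachable set along the way intersects F.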